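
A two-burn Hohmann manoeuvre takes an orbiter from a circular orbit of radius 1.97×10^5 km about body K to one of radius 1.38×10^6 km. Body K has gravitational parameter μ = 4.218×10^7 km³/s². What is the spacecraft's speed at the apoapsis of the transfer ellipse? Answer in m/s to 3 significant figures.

Transfer-ellipse semi-major axis a_t = (r₁ + r₂)/2 = (1.970×10^5 + 1.380×10^6)/2 = 7.885×10^5 km.
The apoapsis of the transfer ellipse is at r = 1.380×10^6 km.
From the vis-viva equation, v = √[μ(2/r − 1/a_t)] = 2.763 km/s.

v = 2760 m/s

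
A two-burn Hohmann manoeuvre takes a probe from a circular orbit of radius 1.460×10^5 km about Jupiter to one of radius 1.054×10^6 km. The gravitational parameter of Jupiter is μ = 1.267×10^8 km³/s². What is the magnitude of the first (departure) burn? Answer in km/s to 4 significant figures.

Δv₁ = 9.586 km/s

Semi-major axis of the transfer orbit: a_t = (1.460×10^5 + 1.054×10^6)/2 = 6.000×10^5 km.
On the circular orbit at r = 1.460×10^5 km, v_c = √(μ/r) = 29.4586 km/s.
Transfer-orbit speed at the same r (vis-viva, a = a_t): v_t = √[μ(2/r − 1/a_t)] = 39.0442 km/s.
Δv₁ = |v_t − v_c| = |39.0442 − 29.4586| = 9.586 km/s.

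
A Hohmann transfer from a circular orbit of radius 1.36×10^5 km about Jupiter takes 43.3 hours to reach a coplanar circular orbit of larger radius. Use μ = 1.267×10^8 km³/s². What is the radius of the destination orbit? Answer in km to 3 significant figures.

Transfer time t = 43.3 hours = 1.5588×10^5 s, and t = π√(a_t³/μ).
So a_t = (μ t²/π²)^(1/3) = (1.267×10^8 × (1.5588×10^5)² / π²)^(1/3) = 6.7819×10^5 km.
Since a_t = (r₁ + r₂)/2, r₂ = 2a_t − r₁ = 2×6.7819×10^5 − 1.360×10^5 = 1.22038×10^6 km.

r₂ = 1.22×10^6 km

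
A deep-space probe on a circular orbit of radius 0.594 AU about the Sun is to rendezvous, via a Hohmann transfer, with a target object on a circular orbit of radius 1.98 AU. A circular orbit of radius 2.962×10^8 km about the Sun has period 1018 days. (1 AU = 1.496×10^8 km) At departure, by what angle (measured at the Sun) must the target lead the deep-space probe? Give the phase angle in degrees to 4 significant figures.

φ = 85.67°

From Kepler's third law T² = 4π²r³/μ at r = 2.962×10^8 km, T = 1018 days = 1018 × 86400 s = 8.79552×10^7 s: μ = 4π²r³/T² = 1.32615×10^11 km³/s².
In km: r₁ = 0.594 × 1.496×10^8 = 8.88624×10^7 km; r₂ = 1.98 × 1.496×10^8 = 2.96208×10^8 km.
Transfer-ellipse semi-major axis a_t = (r₁ + r₂)/2 = (8.88624×10^7 + 2.96208×10^8)/2 = 1.925352×10^8 km.
The half-period of the transfer ellipse is t = π√(a_t³/μ) = 2.3047×10^7 s.
The target's mean motion on its circular orbit is ω₂ = √(μ/r₂³) = 7.1433×10^-8 rad/s.
Angle swept by the target during transfer: ω₂·t = 1.6463 rad = 94.33°.
Arrival is 180° from departure on the ellipse, so φ = 180° − 94.33° = 85.67°.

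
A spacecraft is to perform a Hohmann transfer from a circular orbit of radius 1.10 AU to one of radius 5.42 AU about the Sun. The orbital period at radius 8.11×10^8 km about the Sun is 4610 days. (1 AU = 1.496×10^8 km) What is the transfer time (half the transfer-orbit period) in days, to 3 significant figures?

From Kepler's third law T² = 4π²r³/μ at r = 8.11×10^8 km, T = 4610 days = 4610 × 86400 s = 3.98304×10^8 s: μ = 4π²r³/T² = 1.32737×10^11 km³/s².
In km: r₁ = 1.10 × 1.496×10^8 = 1.6456×10^8 km; r₂ = 5.42 × 1.496×10^8 = 8.10832×10^8 km.
The Hohmann ellipse has a_t = (r₁ + r₂)/2 = 4.87696×10^8 km.
Half the transfer-orbit period gives t = π√(a_t³/μ) = 9.287×10^7 s.
Converting: 9.287×10^7 s ÷ 86400 s/day = 1070 days.

t = 1070 days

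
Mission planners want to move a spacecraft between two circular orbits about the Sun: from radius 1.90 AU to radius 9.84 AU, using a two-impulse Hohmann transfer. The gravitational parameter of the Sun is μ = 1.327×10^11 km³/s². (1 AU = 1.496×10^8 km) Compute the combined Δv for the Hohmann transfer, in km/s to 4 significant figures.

In km: r₁ = 1.90 × 1.496×10^8 = 2.8424×10^8 km; r₂ = 9.84 × 1.496×10^8 = 1.472064×10^9 km.
Semi-major axis of the transfer orbit: a_t = (2.8424×10^8 + 1.472064×10^9)/2 = 8.78152×10^8 km.
At r₁ the circular-orbit speed is v₁ = √(μ/r₁) = 21.607 km/s.
Transfer-orbit speed at r₁ (vis-viva): v_p = √[μ(2/r₁ − 1/a_t)] = 27.975 km/s.
First burn Δv₁ = |v_p − v₁| = 6.368 km/s.
Circular speed at r₂: v₂ = √(μ/r₂) = 9.495 km/s.
Transfer-orbit speed at r₂: v_a = √[μ(2/r₂ − 1/a_t)] = 5.402 km/s.
Second burn Δv₂ = |v₂ − v_a| = 4.093 km/s.
Total Δv = Δv₁ + Δv₂ = 10.46 km/s.

Δv = 10.46 km/s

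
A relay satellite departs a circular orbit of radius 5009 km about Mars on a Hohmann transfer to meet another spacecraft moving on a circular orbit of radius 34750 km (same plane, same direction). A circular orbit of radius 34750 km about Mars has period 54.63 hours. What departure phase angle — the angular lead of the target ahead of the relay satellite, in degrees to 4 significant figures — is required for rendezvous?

From Kepler's third law T² = 4π²r³/μ at r = 34750 km, T = 54.63 hours = 54.63 × 3600 s = 1.96668×10^5 s: μ = 4π²r³/T² = 42830.9 km³/s².
The Hohmann ellipse has a_t = (r₁ + r₂)/2 = 19879.5 km.
Transfer time t = π√(a_t³/μ) = 42548 s.
Target angular speed ω₂ = √(μ/r₂³) = 3.1948×10^-5 rad/s.
Angle swept by the target during transfer: ω₂·t = 1.3593 rad = 77.88°.
Arrival is 180° from departure on the ellipse, so φ = 180° − 77.88° = 102.1°.

φ = 102.1°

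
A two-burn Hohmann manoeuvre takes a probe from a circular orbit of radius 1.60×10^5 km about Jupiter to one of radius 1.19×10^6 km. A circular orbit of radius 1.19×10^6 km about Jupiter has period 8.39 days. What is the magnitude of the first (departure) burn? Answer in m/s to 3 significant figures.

Δv₁ = 9220 m/s

From Kepler's third law T² = 4π²r³/μ at r = 1.19×10^6 km, T = 8.39 days = 8.39 × 86400 s = 7.24896×10^5 s: μ = 4π²r³/T² = 1.26605×10^8 km³/s².
Semi-major axis of the transfer orbit: a_t = (1.600×10^5 + 1.190×10^6)/2 = 6.750×10^5 km.
Circular speed at r = 1.600×10^5 km: v_c = √(μ/r) = 28.13 km/s.
Transfer-orbit speed at the same r (vis-viva, a = a_t): v_t = √[μ(2/r − 1/a_t)] = 37.35 km/s.
Δv₁ = |v_t − v_c| = |37.35 − 28.13| = 9.220 km/s.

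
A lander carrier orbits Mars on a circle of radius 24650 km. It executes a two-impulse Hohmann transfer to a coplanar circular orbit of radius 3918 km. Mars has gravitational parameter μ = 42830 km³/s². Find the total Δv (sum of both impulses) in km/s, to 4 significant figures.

The Hohmann ellipse has a_t = (r₁ + r₂)/2 = 14284 km.
At r₁ the circular-orbit speed is v₁ = √(μ/r₁) = 1.3182 km/s.
On the transfer ellipse at r₁, v² = μ(2/r − 1/a) gives v_a = √[μ(2/r₁ − 1/a_t)] = 0.69036 km/s.
First burn Δv₁ = |v_a − v₁| = 0.6278 km/s.
At r₂, v₂ = √(μ/r₂) = 3.306 km/s.
Transfer-orbit speed at r₂: v_p = √[μ(2/r₂ − 1/a_t)] = 4.343 km/s.
Second burn Δv₂ = |v₂ − v_p| = 1.037 km/s.
Total Δv = Δv₁ + Δv₂ = 1.665 km/s.

Δv = 1.665 km/s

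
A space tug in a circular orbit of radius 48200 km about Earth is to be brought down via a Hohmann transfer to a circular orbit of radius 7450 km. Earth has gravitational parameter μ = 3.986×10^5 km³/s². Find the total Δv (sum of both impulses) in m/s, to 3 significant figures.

Δv = 3700 m/s

The Hohmann ellipse has a_t = (r₁ + r₂)/2 = 27825 km.
Circular speed at r₁: v₁ = √(μ/r₁) = √(3.986×10^5/48200) = 2.8757 km/s.
On the transfer ellipse at r₁, v² = μ(2/r − 1/a) gives v_a = √[μ(2/r₁ − 1/a_t)] = 1.4880 km/s.
First burn Δv₁ = |v_a − v₁| = 1.3877 km/s.
Circular speed at r₂: v₂ = √(μ/r₂) = 7.3146 km/s.
Transfer-orbit speed at r₂: v_p = √[μ(2/r₂ − 1/a_t)] = 9.6271 km/s.
Second burn Δv₂ = |v₂ − v_p| = 2.3125 km/s.
Δv = Δv₁ + Δv₂ = 1.3877 + 2.3125 = 3.700 km/s.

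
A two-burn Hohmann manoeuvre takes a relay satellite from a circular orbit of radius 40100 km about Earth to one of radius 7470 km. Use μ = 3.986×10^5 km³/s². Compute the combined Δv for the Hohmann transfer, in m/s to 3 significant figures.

The Hohmann ellipse has a_t = (r₁ + r₂)/2 = 23785 km.
Circular speed at r₁: v₁ = √(μ/r₁) = √(3.986×10^5/40100) = 3.153 km/s.
On the transfer ellipse at r₁, vis-viva gives v_a = √[μ(2/r₁ − 1/a_t)] = 1.767 km/s.
First burn Δv₁ = |v_a − v₁| = 1.386 km/s.
Circular speed at r₂: v₂ = √(μ/r₂) = 7.305 km/s.
Transfer-orbit speed at r₂: v_p = √[μ(2/r₂ − 1/a_t)] = 9.485 km/s.
Second burn Δv₂ = |v₂ − v_p| = 2.180 km/s.
Total Δv = Δv₁ + Δv₂ = 3.566 km/s.

Δv = 3570 m/s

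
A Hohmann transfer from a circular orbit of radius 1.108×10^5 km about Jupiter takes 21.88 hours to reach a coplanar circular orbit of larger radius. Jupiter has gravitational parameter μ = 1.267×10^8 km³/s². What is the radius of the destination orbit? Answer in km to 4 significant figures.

r₂ = 7.497×10^5 km

Transfer time t = 21.88 hours = 78768 s, and t = π√(a_t³/μ).
So a_t = (μ t²/π²)^(1/3) = (1.267×10^8 × (78768)² / π²)^(1/3) = 4.3025×10^5 km.
Since a_t = (r₁ + r₂)/2, r₂ = 2a_t − r₁ = 2×4.3025×10^5 − 1.108×10^5 = 7.497×10^5 km.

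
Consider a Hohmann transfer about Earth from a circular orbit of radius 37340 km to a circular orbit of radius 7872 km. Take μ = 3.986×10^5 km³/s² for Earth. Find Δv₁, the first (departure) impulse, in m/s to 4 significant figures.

Δv₁ = 1339 m/s

Transfer-ellipse semi-major axis a_t = (r₁ + r₂)/2 = (37340 + 7872)/2 = 22606 km.
Circular speed at r = 37340 km: v_c = √(μ/r) = 3.267 km/s.
Vis-viva on the transfer ellipse at r = 37340 km gives v_t = √[μ(2/r − 1/a_t)] = 1.928 km/s.
Δv₁ = |v_t − v_c| = |1.928 − 3.267| = 1.339 km/s.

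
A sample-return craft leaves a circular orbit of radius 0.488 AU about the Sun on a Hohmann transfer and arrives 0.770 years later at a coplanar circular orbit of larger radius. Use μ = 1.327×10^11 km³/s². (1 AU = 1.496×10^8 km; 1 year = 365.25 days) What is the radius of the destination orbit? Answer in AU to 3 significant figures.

r₂ = 2.18 AU

In km: r₁ = 0.488 × 1.496×10^8 = 7.30048×10^7 km.
Transfer time t = 0.770 years × 365.25 × 86400 s = 2.4299352×10^7 s, and t = π√(a_t³/μ).
So a_t = (μ t²/π²)^(1/3) = (1.327×10^11 × (2.4299352×10^7)² / π²)^(1/3) = 1.9949×10^8 km.
Since a_t = (r₁ + r₂)/2, r₂ = 2a_t − r₁ = 2×1.9949×10^8 − 7.30048×10^7 = 3.259752×10^8 km.
In AU: r₂ = 3.259752×10^8 / 1.496×10^8 = 2.18 AU.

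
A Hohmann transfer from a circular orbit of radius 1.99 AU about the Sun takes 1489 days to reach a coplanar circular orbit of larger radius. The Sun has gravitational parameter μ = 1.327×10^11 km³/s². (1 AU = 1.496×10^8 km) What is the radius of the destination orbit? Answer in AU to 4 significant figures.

In km: r₁ = 1.99 × 1.496×10^8 = 2.97704×10^8 km.
Transfer time t = 1489 days = 1.286496×10^8 s, and t = π√(a_t³/μ).
So a_t = (μ t²/π²)^(1/3) = (1.327×10^11 × (1.286496×10^8)² / π²)^(1/3) = 6.0599×10^8 km.
Since a_t = (r₁ + r₂)/2, r₂ = 2a_t − r₁ = 2×6.0599×10^8 − 2.97704×10^8 = 9.14276×10^8 km.
In AU: r₂ = 9.14276×10^8 / 1.496×10^8 = 6.111 AU.

r₂ = 6.111 AU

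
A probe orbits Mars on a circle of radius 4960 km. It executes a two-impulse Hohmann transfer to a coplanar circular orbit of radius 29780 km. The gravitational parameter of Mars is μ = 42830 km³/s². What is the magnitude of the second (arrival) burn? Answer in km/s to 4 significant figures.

Δv₂ = 0.5584 km/s

Semi-major axis of the transfer orbit: a_t = (4960 + 29780)/2 = 17370 km.
Circular speed at r = 29780 km: v_c = √(μ/r) = 1.19926 km/s.
Transfer-orbit speed at the same r (vis-viva, a = a_t): v_t = √[μ(2/r − 1/a_t)] = 0.640844 km/s.
Δv₂ = |v_t − v_c| = |0.640844 − 1.19926| = 0.5584 km/s.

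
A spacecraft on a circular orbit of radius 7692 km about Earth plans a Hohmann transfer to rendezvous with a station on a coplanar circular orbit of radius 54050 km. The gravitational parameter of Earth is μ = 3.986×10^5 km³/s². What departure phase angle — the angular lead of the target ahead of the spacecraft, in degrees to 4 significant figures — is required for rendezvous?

Semi-major axis of the transfer orbit: a_t = (7692 + 54050)/2 = 30871 km.
The half-period of the transfer ellipse is t = π√(a_t³/μ) = 26990 s.
Target angular speed ω₂ = √(μ/r₂³) = 5.0243×10^-5 rad/s.
Angle swept by the target during transfer: ω₂·t = 1.3561 rad = 77.70°.
The spacecraft traverses 180° on the transfer ellipse, so the target must lead by 180° − 77.70° = 102.3°.

φ = 102.3°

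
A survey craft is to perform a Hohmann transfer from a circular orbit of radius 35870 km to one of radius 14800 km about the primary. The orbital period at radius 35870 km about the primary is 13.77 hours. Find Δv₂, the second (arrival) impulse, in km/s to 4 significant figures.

From Kepler's third law T² = 4π²r³/μ at r = 35870 km, T = 13.77 hours = 13.77 × 3600 s = 49572 s: μ = 4π²r³/T² = 7.41448×10^5 km³/s².
Transfer-ellipse semi-major axis a_t = (r₁ + r₂)/2 = (35870 + 14800)/2 = 25335 km.
On the circular orbit at r = 14800 km, v_c = √(μ/r) = 7.078 km/s.
Transfer-orbit speed at the same r (vis-viva, a = a_t): v_t = √[μ(2/r − 1/a_t)] = 8.422 km/s.
Δv₂ = |v_t − v_c| = |8.422 − 7.078| = 1.344 km/s.

Δv₂ = 1.344 km/s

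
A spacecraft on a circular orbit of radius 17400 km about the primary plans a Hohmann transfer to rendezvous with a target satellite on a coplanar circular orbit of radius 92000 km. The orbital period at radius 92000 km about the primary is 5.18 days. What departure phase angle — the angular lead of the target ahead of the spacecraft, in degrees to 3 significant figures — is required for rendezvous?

From Kepler's third law T² = 4π²r³/μ at r = 92000 km, T = 5.18 days = 5.18 × 86400 s = 4.47552×10^5 s: μ = 4π²r³/T² = 1.53474×10^5 km³/s².
Transfer-ellipse semi-major axis a_t = (r₁ + r₂)/2 = (17400 + 92000)/2 = 54700 km.
The half-period of the transfer ellipse is t = π√(a_t³/μ) = 1.0259×10^5 s.
The target's mean motion on its circular orbit is ω₂ = √(μ/r₂³) = 1.4039×10^-5 rad/s.
Angle swept by the target during transfer: ω₂·t = 1.4403 rad = 82.52°.
The spacecraft traverses 180° on the transfer ellipse, so the target must lead by 180° − 82.52° = 97.5°.

φ = 97.5°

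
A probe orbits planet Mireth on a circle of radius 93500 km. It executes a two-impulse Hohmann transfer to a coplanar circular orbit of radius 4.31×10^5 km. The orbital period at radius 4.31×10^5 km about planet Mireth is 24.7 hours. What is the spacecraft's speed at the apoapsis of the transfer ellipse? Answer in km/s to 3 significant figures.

v = 18.2 km/s

From Kepler's third law T² = 4π²r³/μ at r = 4.31×10^5 km, T = 24.7 hours = 24.7 × 3600 s = 88920 s: μ = 4π²r³/T² = 3.99754×10^8 km³/s².
Semi-major axis of the transfer orbit: a_t = (93500 + 4.310×10^5)/2 = 2.6225×10^5 km.
At apoapsis, r = 4.310×10^5 km.
Applying v² = μ(2/r − 1/a_t): v = 18.18 km/s.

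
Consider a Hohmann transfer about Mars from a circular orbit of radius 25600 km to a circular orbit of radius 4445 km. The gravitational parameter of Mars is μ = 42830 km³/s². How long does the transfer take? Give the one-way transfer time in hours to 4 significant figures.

The Hohmann ellipse has a_t = (r₁ + r₂)/2 = 15022.5 km.
By Kepler's third law the transfer-orbit period is T = 2π√(a_t³/μ), so t = T/2 = 27950 s.
Converting: 27950 s ÷ 3600 s/hour = 7.764 hours.

t = 7.764 hours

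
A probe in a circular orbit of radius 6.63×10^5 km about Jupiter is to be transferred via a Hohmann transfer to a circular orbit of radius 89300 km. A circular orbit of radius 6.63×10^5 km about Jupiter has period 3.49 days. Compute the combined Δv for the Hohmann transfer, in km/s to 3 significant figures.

Δv = 19.4 km/s

From Kepler's third law T² = 4π²r³/μ at r = 6.63×10^5 km, T = 3.49 days = 3.49 × 86400 s = 3.01536×10^5 s: μ = 4π²r³/T² = 1.26538×10^8 km³/s².
Semi-major axis of the transfer orbit: a_t = (6.630×10^5 + 89300)/2 = 3.7615×10^5 km.
At r₁ the circular-orbit speed is v₁ = √(μ/r₁) = 13.8151 km/s.
Transfer-orbit speed at r₁ (vis-viva): v_a = √[μ(2/r₁ − 1/a_t)] = 6.73131 km/s.
First burn Δv₁ = |v_a − v₁| = 7.0838 km/s.
Circular speed at r₂: v₂ = √(μ/r₂) = 37.643 km/s.
Transfer-orbit speed at r₂: v_p = √[μ(2/r₂ − 1/a_t)] = 49.976 km/s.
Second burn Δv₂ = |v₂ − v_p| = 12.333 km/s.
Δv = Δv₁ + Δv₂ = 7.0838 + 12.333 = 19.42 km/s.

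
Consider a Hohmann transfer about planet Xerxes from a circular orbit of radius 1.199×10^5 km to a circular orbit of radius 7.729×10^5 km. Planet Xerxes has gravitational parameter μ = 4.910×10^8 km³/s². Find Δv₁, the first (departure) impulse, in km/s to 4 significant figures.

Δv₁ = 20.21 km/s

The Hohmann ellipse has a_t = (r₁ + r₂)/2 = 4.464×10^5 km.
Circular speed at r = 1.199×10^5 km: v_c = √(μ/r) = 63.99 km/s.
Transfer-orbit speed at the same r (vis-viva, a = a_t): v_t = √[μ(2/r − 1/a_t)] = 84.20 km/s.
Δv₁ = |v_t − v_c| = |84.20 − 63.99| = 20.21 km/s.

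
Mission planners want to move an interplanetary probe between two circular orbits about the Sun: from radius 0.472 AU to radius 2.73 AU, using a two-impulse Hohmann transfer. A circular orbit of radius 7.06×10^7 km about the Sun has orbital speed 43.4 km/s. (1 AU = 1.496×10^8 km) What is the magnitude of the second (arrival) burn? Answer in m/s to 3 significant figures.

Δv₂ = 8250 m/s

From the circular-orbit relation v² = μ/r at r = 7.06×10^7 km: μ = v²r = (43.4)² × 7.06×10^7 = 1.32979×10^11 km³/s².
In km: r₁ = 0.472 × 1.496×10^8 = 7.06112×10^7 km; r₂ = 2.73 × 1.496×10^8 = 4.08408×10^8 km.
The Hohmann ellipse has a_t = (r₁ + r₂)/2 = 2.395096×10^8 km.
Circular speed at r = 4.08408×10^8 km: v_c = √(μ/r) = 18.045 km/s.
Transfer-orbit speed at the same r (vis-viva, a = a_t): v_t = √[μ(2/r − 1/a_t)] = 9.7976 km/s.
Δv₂ = |v_t − v_c| = |9.7976 − 18.045| = 8.247 km/s.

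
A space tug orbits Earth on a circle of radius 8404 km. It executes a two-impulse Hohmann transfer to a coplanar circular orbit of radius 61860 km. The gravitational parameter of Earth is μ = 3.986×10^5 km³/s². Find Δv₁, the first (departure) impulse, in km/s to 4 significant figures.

Semi-major axis of the transfer orbit: a_t = (8404 + 61860)/2 = 35132 km.
Circular speed at r = 8404 km: v_c = √(μ/r) = 6.887 km/s.
Transfer-orbit speed at the same r (vis-viva, a = a_t): v_t = √[μ(2/r − 1/a_t)] = 9.139 km/s.
Δv₁ = |v_t − v_c| = |9.139 − 6.887| = 2.252 km/s.

Δv₁ = 2.252 km/s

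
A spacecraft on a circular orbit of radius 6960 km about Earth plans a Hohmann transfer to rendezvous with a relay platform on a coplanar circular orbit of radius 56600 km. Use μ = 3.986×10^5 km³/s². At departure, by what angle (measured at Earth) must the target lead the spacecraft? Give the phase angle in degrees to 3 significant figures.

φ = 104°

The Hohmann ellipse has a_t = (r₁ + r₂)/2 = 31780 km.
The half-period of the transfer ellipse is t = π√(a_t³/μ) = 28190 s.
The target's mean motion on its circular orbit is ω₂ = √(μ/r₂³) = 4.689×10^-5 rad/s.
Angle swept by the target during transfer: ω₂·t = 1.3218 rad = 75.73°.
The spacecraft traverses 180° on the transfer ellipse, so the target must lead by 180° − 75.73° = 104°.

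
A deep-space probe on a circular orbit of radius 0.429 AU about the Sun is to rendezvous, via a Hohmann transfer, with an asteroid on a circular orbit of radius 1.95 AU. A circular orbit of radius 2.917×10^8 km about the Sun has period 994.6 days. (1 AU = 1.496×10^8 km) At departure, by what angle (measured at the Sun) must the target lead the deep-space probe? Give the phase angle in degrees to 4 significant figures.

From Kepler's third law T² = 4π²r³/μ at r = 2.917×10^8 km, T = 994.6 days = 994.6 × 86400 s = 8.593344×10^7 s: μ = 4π²r³/T² = 1.32692×10^11 km³/s².
In km: r₁ = 0.429 × 1.496×10^8 = 6.41784×10^7 km; r₂ = 1.95 × 1.496×10^8 = 2.9172×10^8 km.
Semi-major axis of the transfer orbit: a_t = (6.41784×10^7 + 2.9172×10^8)/2 = 1.779492×10^8 km.
The half-period of the transfer ellipse is t = π√(a_t³/μ) = 2.04725×10^7 s.
The target's mean motion on its circular orbit is ω₂ = √(μ/r₂³) = 7.31094×10^-8 rad/s.
Angle swept by the target during transfer: ω₂·t = 1.49673 rad = 85.76°.
Arrival is 180° from departure on the ellipse, so φ = 180° − 85.76° = 94.24°.

φ = 94.24°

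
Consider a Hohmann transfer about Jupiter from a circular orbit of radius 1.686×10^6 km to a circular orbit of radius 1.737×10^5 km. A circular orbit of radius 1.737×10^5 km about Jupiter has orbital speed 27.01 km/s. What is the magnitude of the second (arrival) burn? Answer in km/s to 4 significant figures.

From the circular-orbit relation v² = μ/r at r = 1.737×10^5 km: μ = v²r = (27.01)² × 1.737×10^5 = 1.26721×10^8 km³/s².
Transfer-ellipse semi-major axis a_t = (r₁ + r₂)/2 = (1.686×10^6 + 1.737×10^5)/2 = 9.2985×10^5 km.
On the circular orbit at r = 1.737×10^5 km, v_c = √(μ/r) = 27.01 km/s.
Vis-viva on the transfer ellipse at r = 1.737×10^5 km gives v_t = √[μ(2/r − 1/a_t)] = 36.37 km/s.
Δv₂ = |v_t − v_c| = |36.37 − 27.01| = 9.360 km/s.

Δv₂ = 9.360 km/s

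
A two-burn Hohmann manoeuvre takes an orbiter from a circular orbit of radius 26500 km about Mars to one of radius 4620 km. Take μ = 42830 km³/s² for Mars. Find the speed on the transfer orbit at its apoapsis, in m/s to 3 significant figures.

v = 693 m/s

Transfer-ellipse semi-major axis a_t = (r₁ + r₂)/2 = (26500 + 4620)/2 = 15560 km.
The apoapsis of the transfer ellipse is at r = 26500 km.
Vis-viva: v = √[μ(2/r − 1/a_t)] = √[42830 × (2/26500 − 1/15560)] = 0.6927 km/s.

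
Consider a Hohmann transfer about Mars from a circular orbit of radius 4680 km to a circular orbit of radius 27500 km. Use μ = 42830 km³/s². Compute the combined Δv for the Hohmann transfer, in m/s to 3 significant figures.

Δv = 1500 m/s

The Hohmann ellipse has a_t = (r₁ + r₂)/2 = 16090 km.
At r₁ the circular-orbit speed is v₁ = √(μ/r₁) = 3.02518 km/s.
On the transfer ellipse at r₁, v² = μ(2/r − 1/a) gives v_p = √[μ(2/r₁ − 1/a_t)] = 3.95494 km/s.
First burn Δv₁ = |v_p − v₁| = 0.9298 km/s.
At r₂, v₂ = √(μ/r₂) = 1.248 km/s.
Transfer-orbit speed at r₂: v_a = √[μ(2/r₂ − 1/a_t)] = 0.6731 km/s.
Second burn Δv₂ = |v₂ − v_a| = 0.5749 km/s.
Total Δv = Δv₁ + Δv₂ = 1.505 km/s.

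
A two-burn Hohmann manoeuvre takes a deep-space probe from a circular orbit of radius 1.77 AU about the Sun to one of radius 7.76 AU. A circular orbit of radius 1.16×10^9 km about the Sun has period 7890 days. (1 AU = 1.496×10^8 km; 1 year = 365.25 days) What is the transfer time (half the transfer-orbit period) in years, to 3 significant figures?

From Kepler's third law T² = 4π²r³/μ at r = 1.16×10^9 km, T = 7890 days = 7890 × 86400 s = 6.81696×10^8 s: μ = 4π²r³/T² = 1.32603×10^11 km³/s².
In km: r₁ = 1.77 × 1.496×10^8 = 2.64792×10^8 km; r₂ = 7.76 × 1.496×10^8 = 1.160896×10^9 km.
The Hohmann ellipse has a_t = (r₁ + r₂)/2 = 7.12844×10^8 km.
Transfer time t = π√(a_t³/μ) = π√((7.12844×10^8)³ / 1.32603×10^11) = 1.642×10^8 s.
Converting: 1.642×10^8 s ÷ 3.15576×10^7 s/year (365.25 × 86400) = 5.20 years.

t = 5.20 years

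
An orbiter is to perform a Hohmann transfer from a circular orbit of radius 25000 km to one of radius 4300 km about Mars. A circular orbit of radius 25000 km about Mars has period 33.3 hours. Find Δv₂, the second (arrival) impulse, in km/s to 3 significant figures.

Δv₂ = 0.968 km/s

From Kepler's third law T² = 4π²r³/μ at r = 25000 km, T = 33.3 hours = 33.3 × 3600 s = 1.1988×10^5 s: μ = 4π²r³/T² = 42922.6 km³/s².
Transfer-ellipse semi-major axis a_t = (r₁ + r₂)/2 = (25000 + 4300)/2 = 14650 km.
Circular speed at r = 4300 km: v_c = √(μ/r) = 3.1594 km/s.
Vis-viva on the transfer ellipse at r = 4300 km gives v_t = √[μ(2/r − 1/a_t)] = 4.1272 km/s.
Δv₂ = |v_t − v_c| = |4.1272 − 3.1594| = 0.9678 km/s.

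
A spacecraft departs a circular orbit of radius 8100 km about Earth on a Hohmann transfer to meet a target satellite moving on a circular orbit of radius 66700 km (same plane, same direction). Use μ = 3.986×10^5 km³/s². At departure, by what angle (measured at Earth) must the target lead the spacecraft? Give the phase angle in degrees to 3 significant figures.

Transfer-ellipse semi-major axis a_t = (r₁ + r₂)/2 = (8100 + 66700)/2 = 37400 km.
Transfer time t = π√(a_t³/μ) = 35991 s.
The target's mean motion on its circular orbit is ω₂ = √(μ/r₂³) = 3.6650×10^-5 rad/s.
Angle swept by the target during transfer: ω₂·t = 1.3191 rad = 75.58°.
The spacecraft traverses 180° on the transfer ellipse, so the target must lead by 180° − 75.58° = 104°.

φ = 104°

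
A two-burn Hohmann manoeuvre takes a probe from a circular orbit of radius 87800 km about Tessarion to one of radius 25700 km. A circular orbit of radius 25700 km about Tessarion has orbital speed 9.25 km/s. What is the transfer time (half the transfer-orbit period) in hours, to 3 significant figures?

From the circular-orbit relation v² = μ/r at r = 25700 km: μ = v²r = (9.25)² × 25700 = 2.19896×10^6 km³/s².
The Hohmann ellipse has a_t = (r₁ + r₂)/2 = 56750 km.
Half the transfer-orbit period gives t = π√(a_t³/μ) = 28640 s.
Converting: 28640 s ÷ 3600 s/hour = 7.96 hours.

t = 7.96 hours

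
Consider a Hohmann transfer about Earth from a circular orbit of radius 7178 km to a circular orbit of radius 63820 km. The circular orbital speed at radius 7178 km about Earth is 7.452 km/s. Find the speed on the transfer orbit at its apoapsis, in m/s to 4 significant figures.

v = 1124 m/s

From the circular-orbit relation v² = μ/r at r = 7178 km: μ = v²r = (7.452)² × 7178 = 3.98611×10^5 km³/s².
Transfer-ellipse semi-major axis a_t = (r₁ + r₂)/2 = (7178 + 63820)/2 = 35499 km.
At apoapsis, r = 63820 km.
Vis-viva: v = √[μ(2/r − 1/a_t)] = √[3.98611×10^5 × (2/63820 − 1/35499)] = 1.124 km/s.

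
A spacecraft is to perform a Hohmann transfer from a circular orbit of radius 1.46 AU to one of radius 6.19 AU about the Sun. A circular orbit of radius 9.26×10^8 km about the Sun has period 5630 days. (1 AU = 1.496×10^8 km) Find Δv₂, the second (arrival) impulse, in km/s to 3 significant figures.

From Kepler's third law T² = 4π²r³/μ at r = 9.26×10^8 km, T = 5630 days = 5630 × 86400 s = 4.86432×10^8 s: μ = 4π²r³/T² = 1.32479×10^11 km³/s².
In km: r₁ = 1.46 × 1.496×10^8 = 2.18416×10^8 km; r₂ = 6.19 × 1.496×10^8 = 9.26024×10^8 km.
Transfer-ellipse semi-major axis a_t = (r₁ + r₂)/2 = (2.18416×10^8 + 9.26024×10^8)/2 = 5.7222×10^8 km.
Circular speed at r = 9.26024×10^8 km: v_c = √(μ/r) = 11.961 km/s.
Vis-viva on the transfer ellipse at r = 9.26024×10^8 km gives v_t = √[μ(2/r − 1/a_t)] = 7.3896 km/s.
Δv₂ = |v_t − v_c| = |7.3896 − 11.961| = 4.571 km/s.

Δv₂ = 4.57 km/s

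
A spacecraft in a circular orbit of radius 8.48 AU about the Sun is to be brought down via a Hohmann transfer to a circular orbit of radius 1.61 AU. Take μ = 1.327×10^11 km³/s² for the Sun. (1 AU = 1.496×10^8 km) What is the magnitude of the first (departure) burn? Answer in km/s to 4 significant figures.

In km: r₁ = 8.48 × 1.496×10^8 = 1.268608×10^9 km; r₂ = 1.61 × 1.496×10^8 = 2.40856×10^8 km.
Transfer-ellipse semi-major axis a_t = (r₁ + r₂)/2 = (1.268608×10^9 + 2.40856×10^8)/2 = 7.54732×10^8 km.
Circular speed at r = 1.268608×10^9 km: v_c = √(μ/r) = 10.228 km/s.
Vis-viva on the transfer ellipse at r = 1.268608×10^9 km gives v_t = √[μ(2/r − 1/a_t)] = 5.7777 km/s.
Δv₁ = |v_t − v_c| = |5.7777 − 10.228| = 4.450 km/s.

Δv₁ = 4.450 km/s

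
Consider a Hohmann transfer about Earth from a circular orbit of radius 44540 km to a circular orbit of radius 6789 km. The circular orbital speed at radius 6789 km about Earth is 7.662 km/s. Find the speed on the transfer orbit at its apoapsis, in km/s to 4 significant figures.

From the circular-orbit relation v² = μ/r at r = 6789 km: μ = v²r = (7.662)² × 6789 = 3.98557×10^5 km³/s².
Transfer-ellipse semi-major axis a_t = (r₁ + r₂)/2 = (44540 + 6789)/2 = 25664.5 km.
At apoapsis, r = 44540 km.
From the vis-viva equation, v = √[μ(2/r − 1/a_t)] = 1.539 km/s.

v = 1.539 km/s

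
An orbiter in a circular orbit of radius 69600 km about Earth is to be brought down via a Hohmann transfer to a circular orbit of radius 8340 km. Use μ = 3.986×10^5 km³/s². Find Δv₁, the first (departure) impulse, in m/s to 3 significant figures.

Semi-major axis of the transfer orbit: a_t = (69600 + 8340)/2 = 38970 km.
Circular speed at r = 69600 km: v_c = √(μ/r) = 2.393 km/s.
Transfer-orbit speed at the same r (vis-viva, a = a_t): v_t = √[μ(2/r − 1/a_t)] = 1.107 km/s.
Δv₁ = |v_t − v_c| = |1.107 − 2.393| = 1.286 km/s.

Δv₁ = 1290 m/s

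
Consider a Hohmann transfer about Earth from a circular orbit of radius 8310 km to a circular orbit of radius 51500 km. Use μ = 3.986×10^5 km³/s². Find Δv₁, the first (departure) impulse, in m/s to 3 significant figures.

Semi-major axis of the transfer orbit: a_t = (8310 + 51500)/2 = 29905 km.
Circular speed at r = 8310 km: v_c = √(μ/r) = 6.926 km/s.
Vis-viva on the transfer ellipse at r = 8310 km gives v_t = √[μ(2/r − 1/a_t)] = 9.089 km/s.
Δv₁ = |v_t − v_c| = |9.089 − 6.926| = 2.163 km/s.

Δv₁ = 2160 m/s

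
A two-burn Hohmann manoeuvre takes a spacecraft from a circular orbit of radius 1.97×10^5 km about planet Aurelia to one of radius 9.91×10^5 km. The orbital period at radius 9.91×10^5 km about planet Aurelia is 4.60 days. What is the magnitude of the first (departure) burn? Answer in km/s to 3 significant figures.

Δv₁ = 10.2 km/s

From Kepler's third law T² = 4π²r³/μ at r = 9.91×10^5 km, T = 4.60 days = 4.60 × 86400 s = 3.9744×10^5 s: μ = 4π²r³/T² = 2.43241×10^8 km³/s².
Semi-major axis of the transfer orbit: a_t = (1.970×10^5 + 9.910×10^5)/2 = 5.940×10^5 km.
On the circular orbit at r = 1.970×10^5 km, v_c = √(μ/r) = 35.14 km/s.
Vis-viva on the transfer ellipse at r = 1.970×10^5 km gives v_t = √[μ(2/r − 1/a_t)] = 45.39 km/s.
Δv₁ = |v_t − v_c| = |45.39 − 35.14| = 10.25 km/s.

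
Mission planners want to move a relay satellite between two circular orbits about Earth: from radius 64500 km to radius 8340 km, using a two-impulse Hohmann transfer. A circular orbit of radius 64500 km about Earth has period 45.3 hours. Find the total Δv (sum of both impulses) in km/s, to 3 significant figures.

Δv = 3.58 km/s

From Kepler's third law T² = 4π²r³/μ at r = 64500 km, T = 45.3 hours = 45.3 × 3600 s = 1.6308×10^5 s: μ = 4π²r³/T² = 3.98325×10^5 km³/s².
Semi-major axis of the transfer orbit: a_t = (64500 + 8340)/2 = 36420 km.
Circular speed at r₁: v₁ = √(μ/r₁) = √(3.98325×10^5/64500) = 2.485 km/s.
Transfer-orbit speed at r₁ (v² = μ(2/r − 1/a)): v_a = √[μ(2/r₁ − 1/a_t)] = 1.189 km/s.
First burn Δv₁ = |v_a − v₁| = 1.296 km/s.
Circular speed at r₂: v₂ = √(μ/r₂) = 6.911 km/s.
Transfer-orbit speed at r₂: v_p = √[μ(2/r₂ − 1/a_t)] = 9.197 km/s.
Second burn Δv₂ = |v₂ − v_p| = 2.286 km/s.
Δv = Δv₁ + Δv₂ = 1.296 + 2.286 = 3.582 km/s.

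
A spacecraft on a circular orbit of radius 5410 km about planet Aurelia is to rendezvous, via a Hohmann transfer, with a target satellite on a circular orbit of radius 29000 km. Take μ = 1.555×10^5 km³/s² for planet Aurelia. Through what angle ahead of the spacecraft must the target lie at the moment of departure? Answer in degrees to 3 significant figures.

Transfer-ellipse semi-major axis a_t = (r₁ + r₂)/2 = (5410 + 29000)/2 = 17205 km.
The half-period of the transfer ellipse is t = π√(a_t³/μ) = 17979 s.
Target angular speed ω₂ = √(μ/r₂³) = 7.9849×10^-5 rad/s.
Angle swept by the target during transfer: ω₂·t = 1.4356 rad = 82.254°.
The spacecraft traverses 180° on the transfer ellipse, so the target must lead by 180° − 82.254° = 97.7°.

φ = 97.7°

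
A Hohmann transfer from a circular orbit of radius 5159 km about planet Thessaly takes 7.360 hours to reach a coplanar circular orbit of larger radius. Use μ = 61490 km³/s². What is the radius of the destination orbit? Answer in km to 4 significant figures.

r₂ = 27550 km

Transfer time t = 7.360 hours = 26496 s, and t = π√(a_t³/μ).
So a_t = (μ t²/π²)^(1/3) = (61490 × (26496)² / π²)^(1/3) = 16354 km.
Since a_t = (r₁ + r₂)/2, r₂ = 2a_t − r₁ = 2×16354 − 5159 = 27549 km.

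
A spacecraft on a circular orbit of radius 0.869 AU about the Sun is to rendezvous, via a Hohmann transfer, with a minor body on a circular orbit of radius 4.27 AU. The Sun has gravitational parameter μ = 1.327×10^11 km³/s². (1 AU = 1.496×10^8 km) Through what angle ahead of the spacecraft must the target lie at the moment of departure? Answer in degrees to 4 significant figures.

In km: r₁ = 0.869 × 1.496×10^8 = 1.300024×10^8 km; r₂ = 4.27 × 1.496×10^8 = 6.38792×10^8 km.
Semi-major axis of the transfer orbit: a_t = (1.300024×10^8 + 6.38792×10^8)/2 = 3.843972×10^8 km.
The half-period of the transfer ellipse is t = π√(a_t³/μ) = 6.4996×10^7 s.
Target angular speed ω₂ = √(μ/r₂³) = 2.2563×10^-8 rad/s.
Angle swept by the target during transfer: ω₂·t = 1.4665 rad = 84.02°.
Arrival is 180° from departure on the ellipse, so φ = 180° − 84.02° = 95.98°.

φ = 95.98°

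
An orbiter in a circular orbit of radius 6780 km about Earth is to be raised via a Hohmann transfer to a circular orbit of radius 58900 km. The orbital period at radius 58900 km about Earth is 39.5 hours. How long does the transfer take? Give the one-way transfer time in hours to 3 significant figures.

t = 8.22 hours

From Kepler's third law T² = 4π²r³/μ at r = 58900 km, T = 39.5 hours = 39.5 × 3600 s = 1.422×10^5 s: μ = 4π²r³/T² = 3.98939×10^5 km³/s².
Transfer-ellipse semi-major axis a_t = (r₁ + r₂)/2 = (6780 + 58900)/2 = 32840 km.
Half the transfer-orbit period gives t = π√(a_t³/μ) = 29600 s.
Converting: 29600 s ÷ 3600 s/hour = 8.22 hours.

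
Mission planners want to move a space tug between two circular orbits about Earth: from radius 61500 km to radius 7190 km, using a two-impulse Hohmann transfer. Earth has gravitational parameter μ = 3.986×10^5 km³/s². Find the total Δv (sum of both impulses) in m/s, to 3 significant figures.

Δv = 3900 m/s

Transfer-ellipse semi-major axis a_t = (r₁ + r₂)/2 = (61500 + 7190)/2 = 34345 km.
At r₁ the circular-orbit speed is v₁ = √(μ/r₁) = 2.546 km/s.
Transfer-orbit speed at r₁ (vis-viva): v_a = √[μ(2/r₁ − 1/a_t)] = 1.165 km/s.
First burn Δv₁ = |v_a − v₁| = 1.381 km/s.
Circular speed at r₂: v₂ = √(μ/r₂) = 7.4457 km/s.
Transfer-orbit speed at r₂: v_p = √[μ(2/r₂ − 1/a_t)] = 9.9635 km/s.
Second burn Δv₂ = |v₂ − v_p| = 2.518 km/s.
Total Δv = Δv₁ + Δv₂ = 3.899 km/s.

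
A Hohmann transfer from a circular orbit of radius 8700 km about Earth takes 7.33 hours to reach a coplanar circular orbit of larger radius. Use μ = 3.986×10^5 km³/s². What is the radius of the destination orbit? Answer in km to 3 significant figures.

r₂ = 52100 km

Transfer time t = 7.33 hours = 26388 s, and t = π√(a_t³/μ).
So a_t = (μ t²/π²)^(1/3) = (3.986×10^5 × (26388)² / π²)^(1/3) = 30410 km.
Since a_t = (r₁ + r₂)/2, r₂ = 2a_t − r₁ = 2×30410 − 8700 = 52120 km.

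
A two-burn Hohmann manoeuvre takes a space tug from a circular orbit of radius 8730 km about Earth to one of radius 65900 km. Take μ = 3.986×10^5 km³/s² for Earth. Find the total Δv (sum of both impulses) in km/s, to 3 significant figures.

Δv = 3.49 km/s

Transfer-ellipse semi-major axis a_t = (r₁ + r₂)/2 = (8730 + 65900)/2 = 37315 km.
At r₁ the circular-orbit speed is v₁ = √(μ/r₁) = 6.7571 km/s.
Transfer-orbit speed at r₁ (vis-viva): v_p = √[μ(2/r₁ − 1/a_t)] = 8.9797 km/s.
First burn Δv₁ = |v_p − v₁| = 2.2226 km/s.
At r₂, v₂ = √(μ/r₂) = 2.4594 km/s.
Transfer-orbit speed at r₂: v_a = √[μ(2/r₂ − 1/a_t)] = 1.1896 km/s.
Second burn Δv₂ = |v₂ − v_a| = 1.2698 km/s.
Δv = Δv₁ + Δv₂ = 2.2226 + 1.2698 = 3.492 km/s.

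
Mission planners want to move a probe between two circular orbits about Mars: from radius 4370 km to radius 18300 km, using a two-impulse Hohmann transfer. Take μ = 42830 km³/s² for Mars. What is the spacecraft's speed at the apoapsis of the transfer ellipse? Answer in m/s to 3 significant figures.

Semi-major axis of the transfer orbit: a_t = (4370 + 18300)/2 = 11335 km.
The apoapsis of the transfer ellipse is at r = 18300 km.
Applying v² = μ(2/r − 1/a_t): v = 0.9499 km/s.

v = 950 m/s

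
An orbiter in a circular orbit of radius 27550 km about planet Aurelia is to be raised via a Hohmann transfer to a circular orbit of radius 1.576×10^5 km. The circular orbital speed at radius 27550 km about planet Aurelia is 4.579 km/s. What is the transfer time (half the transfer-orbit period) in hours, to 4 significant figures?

t = 32.34 hours

From the circular-orbit relation v² = μ/r at r = 27550 km: μ = v²r = (4.579)² × 27550 = 5.77647×10^5 km³/s².
Transfer-ellipse semi-major axis a_t = (r₁ + r₂)/2 = (27550 + 1.576×10^5)/2 = 92575 km.
Half the transfer-orbit period gives t = π√(a_t³/μ) = 1.1643×10^5 s.
Converting: 1.1643×10^5 s ÷ 3600 s/hour = 32.34 hours.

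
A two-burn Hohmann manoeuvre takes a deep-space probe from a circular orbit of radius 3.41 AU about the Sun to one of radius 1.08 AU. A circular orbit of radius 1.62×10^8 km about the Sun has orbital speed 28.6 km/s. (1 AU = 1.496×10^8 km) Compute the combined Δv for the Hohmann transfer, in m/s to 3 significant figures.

Δv = 11600 m/s

From the circular-orbit relation v² = μ/r at r = 1.62×10^8 km: μ = v²r = (28.6)² × 1.62×10^8 = 1.32510×10^11 km³/s².
In km: r₁ = 3.41 × 1.496×10^8 = 5.10136×10^8 km; r₂ = 1.08 × 1.496×10^8 = 1.61568×10^8 km.
Semi-major axis of the transfer orbit: a_t = (5.10136×10^8 + 1.61568×10^8)/2 = 3.35852×10^8 km.
At r₁ the circular-orbit speed is v₁ = √(μ/r₁) = 16.11686 km/s.
Transfer-orbit speed at r₁ (v² = μ(2/r − 1/a)): v_a = √[μ(2/r₁ − 1/a_t)] = 11.17852 km/s.
First burn Δv₁ = |v_a − v₁| = 4.9383 km/s.
Circular speed at r₂: v₂ = √(μ/r₂) = 28.6382 km/s.
Transfer-orbit speed at r₂: v_p = √[μ(2/r₂ − 1/a_t)] = 35.2951 km/s.
Second burn Δv₂ = |v₂ − v_p| = 6.6569 km/s.
Total Δv = Δv₁ + Δv₂ = 11.60 km/s.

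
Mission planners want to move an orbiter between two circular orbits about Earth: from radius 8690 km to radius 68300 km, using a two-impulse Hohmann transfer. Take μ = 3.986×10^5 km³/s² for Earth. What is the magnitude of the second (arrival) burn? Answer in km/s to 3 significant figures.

Semi-major axis of the transfer orbit: a_t = (8690 + 68300)/2 = 38495 km.
Circular speed at r = 68300 km: v_c = √(μ/r) = 2.416 km/s.
Vis-viva on the transfer ellipse at r = 68300 km gives v_t = √[μ(2/r − 1/a_t)] = 1.148 km/s.
Δv₂ = |v_t − v_c| = |1.148 − 2.416| = 1.268 km/s.

Δv₂ = 1.27 km/s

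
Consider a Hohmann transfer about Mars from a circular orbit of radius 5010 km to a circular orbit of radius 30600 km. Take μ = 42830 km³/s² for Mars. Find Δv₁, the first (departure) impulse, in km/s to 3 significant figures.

Δv₁ = 0.909 km/s

Semi-major axis of the transfer orbit: a_t = (5010 + 30600)/2 = 17805 km.
Circular speed at r = 5010 km: v_c = √(μ/r) = 2.9239 km/s.
Transfer-orbit speed at the same r (vis-viva, a = a_t): v_t = √[μ(2/r − 1/a_t)] = 3.8331 km/s.
Δv₁ = |v_t − v_c| = |3.8331 − 2.9239| = 0.9092 km/s.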